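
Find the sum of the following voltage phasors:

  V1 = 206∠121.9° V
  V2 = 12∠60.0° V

Step 1 — Convert each phasor to rectangular form:
  V1 = 206·(cos(121.9°) + j·sin(121.9°)) = -108.9 + j174.9 V
  V2 = 12·(cos(60.0°) + j·sin(60.0°)) = 6 + j10.39 V
Step 2 — Sum components: V_total = -102.9 + j185.3 V.
Step 3 — Convert to polar: |V_total| = 211.9 V, ∠V_total = 119.0°.

V_total = 211.9∠119.0° V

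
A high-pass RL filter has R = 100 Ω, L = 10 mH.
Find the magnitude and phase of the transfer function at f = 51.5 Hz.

Step 1 — Angular frequency: ω = 2π·51.5 = 323.6 rad/s.
Step 2 — Transfer function: H(jω) = jωL/(R + jωL).
Step 3 — Numerator jωL = j·3.236; denominator R + jωL = 100 + j3.236.
Step 4 — H = 0.001046 + j0.03232.
Step 5 — Magnitude: |H| = 0.03234 (-29.8 dB); phase: φ = 88.1°.

|H| = 0.03234 (-29.8 dB), φ = 88.1°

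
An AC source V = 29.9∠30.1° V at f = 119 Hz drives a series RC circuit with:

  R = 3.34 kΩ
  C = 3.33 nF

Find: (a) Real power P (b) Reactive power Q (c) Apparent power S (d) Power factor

Step 1 — Angular frequency: ω = 2π·f = 2π·119 = 747.7 rad/s.
Step 2 — Component impedances:
  R: Z = R = 3340 Ω
  C: Z = 1/(jωC) = -j/(ω·C) = 0 - j4.016e+05 Ω
Step 3 — Series combination: Z_total = R + C = 3340 - j4.016e+05 Ω = 4.016e+05∠-89.5° Ω.
Step 4 — Source phasor: V = 29.9∠30.1° V = 25.87 + j15 V.
Step 5 — Current: I = V / Z = -3.68e-05 + j6.471e-05 A = 7.444e-05∠119.6° A.
Step 6 — Complex power: S = V·I* = 1.851e-05 - j0.002226 VA.
Step 7 — Real power: P = Re(S) = 1.851e-05 W.
Step 8 — Reactive power: Q = Im(S) = -0.002226 VAR.
Step 9 — Apparent power: |S| = 0.002226 VA.
Step 10 — Power factor: PF = P/|S| = 0.008316 (leading).

(a) P = 1.851e-05 W  (b) Q = -0.002226 VAR  (c) S = 0.002226 VA  (d) PF = 0.008316 (leading)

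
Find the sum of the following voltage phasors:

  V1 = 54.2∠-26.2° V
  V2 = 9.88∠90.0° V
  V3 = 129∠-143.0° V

Step 1 — Convert each phasor to rectangular form:
  V1 = 54.2·(cos(-26.2°) + j·sin(-26.2°)) = 48.63 - j23.93 V
  V2 = 9.88·(cos(90.0°) + j·sin(90.0°)) = 0 + j9.88 V
  V3 = 129·(cos(-143.0°) + j·sin(-143.0°)) = -103 - j77.63 V
Step 2 — Sum components: V_total = -54.39 - j91.68 V.
Step 3 — Convert to polar: |V_total| = 106.6 V, ∠V_total = -120.7°.

V_total = 106.6∠-120.7° V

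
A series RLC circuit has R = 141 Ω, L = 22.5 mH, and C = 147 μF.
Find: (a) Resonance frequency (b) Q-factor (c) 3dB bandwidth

Step 1 — Resonance: ω₀ = 1/√(LC) = 1/√(0.0225·0.000147) = 549.9 rad/s.
Step 2 — f₀ = ω₀/(2π) = 87.51 Hz.
Step 3 — Series Q: Q = ω₀L/R = 549.9·0.0225/141 = 0.08774.
Step 4 — Bandwidth: Δω = ω₀/Q = 6267 rad/s; BW = Δω/(2π) = 997.4 Hz.

(a) f₀ = 87.51 Hz  (b) Q = 0.08774  (c) BW = 997.4 Hz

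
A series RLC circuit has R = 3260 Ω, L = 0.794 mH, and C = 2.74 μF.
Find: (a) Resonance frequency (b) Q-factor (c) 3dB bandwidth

Step 1 — Resonance condition Im(Z)=0 gives ω₀ = 1/√(LC).
Step 2 — ω₀ = 1/√(0.000794·2.74e-06) = 2.144e+04 rad/s.
Step 3 — f₀ = ω₀/(2π) = 3412 Hz.
Step 4 — Series Q: Q = ω₀L/R = 2.144e+04·0.000794/3260 = 0.005222.
Step 5 — 3dB bandwidth: Δω = ω₀/Q = 4.106e+06 rad/s; BW = Δω/(2π) = 6.535e+05 Hz.

(a) f₀ = 3412 Hz  (b) Q = 0.005222  (c) BW = 6.535e+05 Hz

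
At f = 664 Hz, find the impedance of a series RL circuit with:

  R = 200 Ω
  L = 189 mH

Step 1 — Angular frequency: ω = 2π·f = 2π·664 = 4172 rad/s.
Step 2 — Component impedances:
  R: Z = R = 200 Ω
  L: Z = jωL = j·4172·0.189 = 0 + j788.5 Ω
Step 3 — Series combination: Z_total = R + L = 200 + j788.5 Ω = 813.5∠75.8° Ω.

Z = 200 + j788.5 Ω = 813.5∠75.8° Ω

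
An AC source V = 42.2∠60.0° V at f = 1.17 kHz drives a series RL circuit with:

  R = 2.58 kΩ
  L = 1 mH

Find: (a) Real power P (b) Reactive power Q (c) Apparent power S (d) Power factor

Step 1 — Angular frequency: ω = 2π·f = 2π·1170 = 7351 rad/s.
Step 2 — Component impedances:
  R: Z = R = 2580 Ω
  L: Z = jωL = j·7351·0.001 = 0 + j7.351 Ω
Step 3 — Series combination: Z_total = R + L = 2580 + j7.351 Ω = 2580∠0.2° Ω.
Step 4 — Source phasor: V = 42.2∠60.0° V = 21.1 + j36.55 V.
Step 5 — Current: I = V / Z = 0.008219 + j0.01414 A = 0.01636∠59.8° A.
Step 6 — Complex power: S = V·I* = 0.6902 + j0.001967 VA.
Step 7 — Real power: P = Re(S) = 0.6902 W.
Step 8 — Reactive power: Q = Im(S) = 0.001967 VAR.
Step 9 — Apparent power: |S| = 0.6902 VA.
Step 10 — Power factor: PF = P/|S| = 1 (lagging).

(a) P = 0.6902 W  (b) Q = 0.001967 VAR  (c) S = 0.6902 VA  (d) PF = 1 (lagging)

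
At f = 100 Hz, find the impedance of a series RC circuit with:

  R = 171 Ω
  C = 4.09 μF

Step 1 — Angular frequency: ω = 2π·f = 2π·100 = 628.3 rad/s.
Step 2 — Component impedances:
  R: Z = R = 171 Ω
  C: Z = 1/(jωC) = -j/(ω·C) = 0 - j389.1 Ω
Step 3 — Series combination: Z_total = R + C = 171 - j389.1 Ω = 425∠-66.3° Ω.

Z = 171 - j389.1 Ω = 425∠-66.3° Ω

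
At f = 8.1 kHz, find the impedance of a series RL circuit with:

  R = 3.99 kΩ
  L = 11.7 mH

Step 1 — Angular frequency: ω = 2π·f = 2π·8100 = 5.089e+04 rad/s.
Step 2 — Component impedances:
  R: Z = R = 3990 Ω
  L: Z = jωL = j·5.089e+04·0.0117 = 0 + j595.5 Ω
Step 3 — Series combination: Z_total = R + L = 3990 + j595.5 Ω = 4034∠8.5° Ω.

Z = 3990 + j595.5 Ω = 4034∠8.5° Ω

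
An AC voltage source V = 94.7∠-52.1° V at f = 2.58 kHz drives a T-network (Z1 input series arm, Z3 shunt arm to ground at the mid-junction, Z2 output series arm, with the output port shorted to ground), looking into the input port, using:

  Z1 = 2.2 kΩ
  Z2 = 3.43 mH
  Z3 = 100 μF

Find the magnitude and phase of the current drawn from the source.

Step 1 — Angular frequency: ω = 2π·f = 2π·2580 = 1.621e+04 rad/s.
Step 2 — Component impedances:
  Z1: Z = R = 2200 Ω
  Z2: Z = jωL = j·1.621e+04·0.00343 = 0 + j55.6 Ω
  Z3: Z = 1/(jωC) = -j/(ω·C) = 0 - j0.6169 Ω
Step 3 — With the output port shorted to ground, the output series arm Z2 runs from the junction to ground; the shunt arm Z3 also runs from the junction to ground. They appear in parallel: Z3 || Z2 = 0 - j0.6238 Ω.
Step 4 — Series with input arm Z1: Z_in = Z1 + (Z3 || Z2) = 2200 - j0.6238 Ω = 2200∠-0.0° Ω.
Step 5 — Source phasor: V = 94.7∠-52.1° V = 58.17 - j74.73 V.
Step 6 — Ohm's law: I = V / Z_total = (58.17 - j74.73) / (2200 - j0.6238) = 0.02645 - j0.03396 A.
Step 7 — Convert to polar: |I| = 0.04305 A, ∠I = -52.1°.

I = 0.04305∠-52.1° A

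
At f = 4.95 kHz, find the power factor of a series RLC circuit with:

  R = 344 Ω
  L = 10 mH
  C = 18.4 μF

Step 1 — Angular frequency: ω = 2π·f = 2π·4950 = 3.11e+04 rad/s.
Step 2 — Component impedances:
  R: Z = R = 344 Ω
  L: Z = jωL = j·3.11e+04·0.01 = 0 + j311 Ω
  C: Z = 1/(jωC) = -j/(ω·C) = 0 - j1.747 Ω
Step 3 — Series combination: Z_total = R + L + C = 344 + j309.3 Ω = 462.6∠42.0° Ω.
Step 4 — Power factor: PF = cos(φ) = Re(Z)/|Z| = 344/462.6 = 0.7436.
Step 5 — Type: Im(Z) = 309.3 ⇒ lagging (phase φ = 42.0°).

PF = 0.7436 (lagging, φ = 42.0°)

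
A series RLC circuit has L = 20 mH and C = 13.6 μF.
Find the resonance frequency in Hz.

Step 1 — Resonance condition Im(Z)=0 gives ω₀ = 1/√(LC).
Step 2 — ω₀ = 1/√(0.02·1.36e-05) = 1917 rad/s.
Step 3 — f₀ = ω₀/(2π) = 305.2 Hz.

f₀ = 305.2 Hz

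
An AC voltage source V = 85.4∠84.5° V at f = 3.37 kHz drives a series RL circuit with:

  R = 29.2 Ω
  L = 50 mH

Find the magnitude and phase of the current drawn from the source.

Step 1 — Angular frequency: ω = 2π·f = 2π·3370 = 2.117e+04 rad/s.
Step 2 — Component impedances:
  R: Z = R = 29.2 Ω
  L: Z = jωL = j·2.117e+04·0.05 = 0 + j1059 Ω
Step 3 — Series combination: Z_total = R + L = 29.2 + j1059 Ω = 1059∠88.4° Ω.
Step 4 — Source phasor: V = 85.4∠84.5° V = 8.185 + j85.01 V.
Step 5 — Ohm's law: I = V / Z_total = (8.185 + j85.01) / (29.2 + j1059) = 0.08044 - j0.005513 A.
Step 6 — Convert to polar: |I| = 0.08063 A, ∠I = -3.9°.

I = 0.08063∠-3.9° A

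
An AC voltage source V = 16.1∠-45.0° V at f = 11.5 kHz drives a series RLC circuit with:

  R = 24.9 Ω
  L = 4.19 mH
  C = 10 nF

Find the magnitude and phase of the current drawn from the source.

Step 1 — Angular frequency: ω = 2π·f = 2π·1.15e+04 = 7.226e+04 rad/s.
Step 2 — Component impedances:
  R: Z = R = 24.9 Ω
  L: Z = jωL = j·7.226e+04·0.00419 = 0 + j302.8 Ω
  C: Z = 1/(jωC) = -j/(ω·C) = 0 - j1384 Ω
Step 3 — Series combination: Z_total = R + L + C = 24.9 - j1081 Ω = 1081∠-88.7° Ω.
Step 4 — Source phasor: V = 16.1∠-45.0° V = 11.38 - j11.38 V.
Step 5 — Ohm's law: I = V / Z_total = (11.38 - j11.38) / (24.9 - j1081) = 0.01077 + j0.01028 A.
Step 6 — Convert to polar: |I| = 0.01489 A, ∠I = 43.7°.

I = 0.01489∠43.7° A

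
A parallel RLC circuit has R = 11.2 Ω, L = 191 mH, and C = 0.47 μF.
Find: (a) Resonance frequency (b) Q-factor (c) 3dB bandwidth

Step 1 — Resonance: ω₀ = 1/√(LC) = 1/√(0.191·4.7e-07) = 3338 rad/s.
Step 2 — f₀ = ω₀/(2π) = 531.2 Hz.
Step 3 — Parallel Q: Q = R/(ω₀L) = 11.2/(3338·0.191) = 0.01757.
Step 4 — Bandwidth: Δω = ω₀/Q = 1.9e+05 rad/s; BW = Δω/(2π) = 3.023e+04 Hz.

(a) f₀ = 531.2 Hz  (b) Q = 0.01757  (c) BW = 3.023e+04 Hz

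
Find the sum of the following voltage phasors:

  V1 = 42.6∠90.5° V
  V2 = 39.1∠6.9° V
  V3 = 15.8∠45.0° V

Step 1 — Convert each phasor to rectangular form:
  V1 = 42.6·(cos(90.5°) + j·sin(90.5°)) = -0.3718 + j42.6 V
  V2 = 39.1·(cos(6.9°) + j·sin(6.9°)) = 38.82 + j4.697 V
  V3 = 15.8·(cos(45.0°) + j·sin(45.0°)) = 11.17 + j11.17 V
Step 2 — Sum components: V_total = 49.62 + j58.47 V.
Step 3 — Convert to polar: |V_total| = 76.68 V, ∠V_total = 49.7°.

V_total = 76.68∠49.7° V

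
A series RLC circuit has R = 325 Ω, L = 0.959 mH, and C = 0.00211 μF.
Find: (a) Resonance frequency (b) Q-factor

Step 1 — Resonance condition Im(Z)=0 gives ω₀ = 1/√(LC).
Step 2 — ω₀ = 1/√(0.000959·2.11e-09) = 7.03e+05 rad/s.
Step 3 — f₀ = ω₀/(2π) = 1.119e+05 Hz.
Step 4 — Series Q: Q = ω₀L/R = 7.03e+05·0.000959/325 = 2.074.

(a) f₀ = 1.119e+05 Hz  (b) Q = 2.074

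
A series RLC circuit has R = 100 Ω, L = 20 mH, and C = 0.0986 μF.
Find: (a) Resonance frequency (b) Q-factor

Step 1 — Resonance condition Im(Z)=0 gives ω₀ = 1/√(LC).
Step 2 — ω₀ = 1/√(0.02·9.86e-08) = 2.252e+04 rad/s.
Step 3 — f₀ = ω₀/(2π) = 3584 Hz.
Step 4 — Series Q: Q = ω₀L/R = 2.252e+04·0.02/100 = 4.504.

(a) f₀ = 3584 Hz  (b) Q = 4.504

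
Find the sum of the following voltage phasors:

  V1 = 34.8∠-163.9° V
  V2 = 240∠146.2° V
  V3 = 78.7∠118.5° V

Step 1 — Convert each phasor to rectangular form:
  V1 = 34.8·(cos(-163.9°) + j·sin(-163.9°)) = -33.44 - j9.651 V
  V2 = 240·(cos(146.2°) + j·sin(146.2°)) = -199.4 + j133.5 V
  V3 = 78.7·(cos(118.5°) + j·sin(118.5°)) = -37.55 + j69.16 V
Step 2 — Sum components: V_total = -270.4 + j193 V.
Step 3 — Convert to polar: |V_total| = 332.2 V, ∠V_total = 144.5°.

V_total = 332.2∠144.5° V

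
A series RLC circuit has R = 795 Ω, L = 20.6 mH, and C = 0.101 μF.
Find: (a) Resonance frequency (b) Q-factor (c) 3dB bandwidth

Step 1 — Resonance: ω₀ = 1/√(LC) = 1/√(0.0206·1.01e-07) = 2.192e+04 rad/s.
Step 2 — f₀ = ω₀/(2π) = 3489 Hz.
Step 3 — Series Q: Q = ω₀L/R = 2.192e+04·0.0206/795 = 0.5681.
Step 4 — Bandwidth: Δω = ω₀/Q = 3.859e+04 rad/s; BW = Δω/(2π) = 6142 Hz.

(a) f₀ = 3489 Hz  (b) Q = 0.5681  (c) BW = 6142 Hz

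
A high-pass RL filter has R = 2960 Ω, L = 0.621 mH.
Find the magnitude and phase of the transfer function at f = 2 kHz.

Step 1 — Angular frequency: ω = 2π·2000 = 1.257e+04 rad/s.
Step 2 — Transfer function: H(jω) = jωL/(R + jωL).
Step 3 — Numerator jωL = j·7.804; denominator R + jωL = 2960 + j7.804.
Step 4 — H = 6.951e-06 + j0.002636.
Step 5 — Magnitude: |H| = 0.002636 (-51.6 dB); phase: φ = 89.8°.

|H| = 0.002636 (-51.6 dB), φ = 89.8°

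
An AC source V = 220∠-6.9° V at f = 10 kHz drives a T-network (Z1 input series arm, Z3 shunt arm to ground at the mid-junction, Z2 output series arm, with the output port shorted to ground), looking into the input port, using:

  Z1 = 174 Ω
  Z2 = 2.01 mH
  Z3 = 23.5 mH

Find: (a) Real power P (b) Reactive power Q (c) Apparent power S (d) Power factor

Step 1 — Angular frequency: ω = 2π·f = 2π·1e+04 = 6.283e+04 rad/s.
Step 2 — Component impedances:
  Z1: Z = R = 174 Ω
  Z2: Z = jωL = j·6.283e+04·0.00201 = 0 + j126.3 Ω
  Z3: Z = jωL = j·6.283e+04·0.0235 = 0 + j1477 Ω
Step 3 — With the output port shorted to ground, the output series arm Z2 runs from the junction to ground; the shunt arm Z3 also runs from the junction to ground. They appear in parallel: Z3 || Z2 = 0 + j116.3 Ω.
Step 4 — Series with input arm Z1: Z_in = Z1 + (Z3 || Z2) = 174 + j116.3 Ω = 209.3∠33.8° Ω.
Step 5 — Source phasor: V = 220∠-6.9° V = 218.4 - j26.43 V.
Step 6 — Current: I = V / Z = 0.7972 - j0.6849 A = 1.051∠-40.7° A.
Step 7 — Complex power: S = V·I* = 192.2 + j128.5 VA.
Step 8 — Real power: P = Re(S) = 192.2 W.
Step 9 — Reactive power: Q = Im(S) = 128.5 VAR.
Step 10 — Apparent power: |S| = 231.2 VA.
Step 11 — Power factor: PF = P/|S| = 0.8313 (lagging).

(a) P = 192.2 W  (b) Q = 128.5 VAR  (c) S = 231.2 VA  (d) PF = 0.8313 (lagging)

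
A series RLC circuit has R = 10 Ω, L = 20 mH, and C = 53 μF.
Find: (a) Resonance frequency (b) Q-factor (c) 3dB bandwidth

Step 1 — Resonance: ω₀ = 1/√(LC) = 1/√(0.02·5.3e-05) = 971.3 rad/s.
Step 2 — f₀ = ω₀/(2π) = 154.6 Hz.
Step 3 — Series Q: Q = ω₀L/R = 971.3·0.02/10 = 1.943.
Step 4 — Bandwidth: Δω = ω₀/Q = 500 rad/s; BW = Δω/(2π) = 79.58 Hz.

(a) f₀ = 154.6 Hz  (b) Q = 1.943  (c) BW = 79.58 Hz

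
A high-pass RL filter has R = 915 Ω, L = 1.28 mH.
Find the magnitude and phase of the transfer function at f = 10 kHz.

Step 1 — Angular frequency: ω = 2π·1e+04 = 6.283e+04 rad/s.
Step 2 — Transfer function: H(jω) = jωL/(R + jωL).
Step 3 — Numerator jωL = j·80.42; denominator R + jωL = 915 + j80.42.
Step 4 — H = 0.007666 + j0.08722.
Step 5 — Magnitude: |H| = 0.08756 (-21.2 dB); phase: φ = 85.0°.

|H| = 0.08756 (-21.2 dB), φ = 85.0°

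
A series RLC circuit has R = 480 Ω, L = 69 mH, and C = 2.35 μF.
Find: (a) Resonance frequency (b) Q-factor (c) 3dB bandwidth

Step 1 — Resonance condition Im(Z)=0 gives ω₀ = 1/√(LC).
Step 2 — ω₀ = 1/√(0.069·2.35e-06) = 2483 rad/s.
Step 3 — f₀ = ω₀/(2π) = 395.2 Hz.
Step 4 — Series Q: Q = ω₀L/R = 2483·0.069/480 = 0.357.
Step 5 — 3dB bandwidth: Δω = ω₀/Q = 6957 rad/s; BW = Δω/(2π) = 1107 Hz.

(a) f₀ = 395.2 Hz  (b) Q = 0.357  (c) BW = 1107 Hz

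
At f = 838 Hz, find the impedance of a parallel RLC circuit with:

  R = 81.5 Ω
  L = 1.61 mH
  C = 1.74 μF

Step 1 — Angular frequency: ω = 2π·f = 2π·838 = 5265 rad/s.
Step 2 — Component impedances:
  R: Z = R = 81.5 Ω
  L: Z = jωL = j·5265·0.00161 = 0 + j8.477 Ω
  C: Z = 1/(jωC) = -j/(ω·C) = 0 - j109.2 Ω
Step 3 — Parallel combination: 1/Z_total = 1/R + 1/L + 1/C; Z_total = 1.023 + j9.076 Ω = 9.133∠83.6° Ω.

Z = 1.023 + j9.076 Ω = 9.133∠83.6° Ω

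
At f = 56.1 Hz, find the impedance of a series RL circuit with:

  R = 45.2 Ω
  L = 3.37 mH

Step 1 — Angular frequency: ω = 2π·f = 2π·56.1 = 352.5 rad/s.
Step 2 — Component impedances:
  R: Z = R = 45.2 Ω
  L: Z = jωL = j·352.5·0.00337 = 0 + j1.188 Ω
Step 3 — Series combination: Z_total = R + L = 45.2 + j1.188 Ω = 45.22∠1.5° Ω.

Z = 45.2 + j1.188 Ω = 45.22∠1.5° Ω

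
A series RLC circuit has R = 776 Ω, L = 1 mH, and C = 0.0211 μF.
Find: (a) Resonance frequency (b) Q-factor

Step 1 — Resonance condition Im(Z)=0 gives ω₀ = 1/√(LC).
Step 2 — ω₀ = 1/√(0.001·2.11e-08) = 2.177e+05 rad/s.
Step 3 — f₀ = ω₀/(2π) = 3.465e+04 Hz.
Step 4 — Series Q: Q = ω₀L/R = 2.177e+05·0.001/776 = 0.2805.

(a) f₀ = 3.465e+04 Hz  (b) Q = 0.2805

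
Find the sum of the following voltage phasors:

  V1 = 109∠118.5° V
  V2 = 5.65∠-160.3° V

Step 1 — Convert each phasor to rectangular form:
  V1 = 109·(cos(118.5°) + j·sin(118.5°)) = -52.01 + j95.79 V
  V2 = 5.65·(cos(-160.3°) + j·sin(-160.3°)) = -5.319 - j1.905 V
Step 2 — Sum components: V_total = -57.33 + j93.89 V.
Step 3 — Convert to polar: |V_total| = 110 V, ∠V_total = 121.4°.

V_total = 110∠121.4° V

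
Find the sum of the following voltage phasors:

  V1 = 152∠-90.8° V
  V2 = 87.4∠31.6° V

Step 1 — Convert each phasor to rectangular form:
  V1 = 152·(cos(-90.8°) + j·sin(-90.8°)) = -2.122 - j152 V
  V2 = 87.4·(cos(31.6°) + j·sin(31.6°)) = 74.44 + j45.8 V
Step 2 — Sum components: V_total = 72.32 - j106.2 V.
Step 3 — Convert to polar: |V_total| = 128.5 V, ∠V_total = -55.7°.

V_total = 128.5∠-55.7° V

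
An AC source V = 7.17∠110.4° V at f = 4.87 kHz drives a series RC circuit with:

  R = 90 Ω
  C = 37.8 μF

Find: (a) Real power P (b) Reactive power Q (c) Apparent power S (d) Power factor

Step 1 — Angular frequency: ω = 2π·f = 2π·4870 = 3.06e+04 rad/s.
Step 2 — Component impedances:
  R: Z = R = 90 Ω
  C: Z = 1/(jωC) = -j/(ω·C) = 0 - j0.8646 Ω
Step 3 — Series combination: Z_total = R + C = 90 - j0.8646 Ω = 90∠-0.6° Ω.
Step 4 — Source phasor: V = 7.17∠110.4° V = -2.499 + j6.72 V.
Step 5 — Current: I = V / Z = -0.02848 + j0.0744 A = 0.07966∠111.0° A.
Step 6 — Complex power: S = V·I* = 0.5712 - j0.005487 VA.
Step 7 — Real power: P = Re(S) = 0.5712 W.
Step 8 — Reactive power: Q = Im(S) = -0.005487 VAR.
Step 9 — Apparent power: |S| = 0.5712 VA.
Step 10 — Power factor: PF = P/|S| = 1 (leading).

(a) P = 0.5712 W  (b) Q = -0.005487 VAR  (c) S = 0.5712 VA  (d) PF = 1 (leading)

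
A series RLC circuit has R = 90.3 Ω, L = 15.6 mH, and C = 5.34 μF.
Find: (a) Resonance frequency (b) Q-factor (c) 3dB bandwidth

Step 1 — Resonance condition Im(Z)=0 gives ω₀ = 1/√(LC).
Step 2 — ω₀ = 1/√(0.0156·5.34e-06) = 3465 rad/s.
Step 3 — f₀ = ω₀/(2π) = 551.4 Hz.
Step 4 — Series Q: Q = ω₀L/R = 3465·0.0156/90.3 = 0.5986.
Step 5 — 3dB bandwidth: Δω = ω₀/Q = 5788 rad/s; BW = Δω/(2π) = 921.3 Hz.

(a) f₀ = 551.4 Hz  (b) Q = 0.5986  (c) BW = 921.3 Hz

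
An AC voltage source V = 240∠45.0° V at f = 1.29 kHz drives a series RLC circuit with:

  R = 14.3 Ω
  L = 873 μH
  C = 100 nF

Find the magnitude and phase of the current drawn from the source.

Step 1 — Angular frequency: ω = 2π·f = 2π·1290 = 8105 rad/s.
Step 2 — Component impedances:
  R: Z = R = 14.3 Ω
  L: Z = jωL = j·8105·0.000873 = 0 + j7.076 Ω
  C: Z = 1/(jωC) = -j/(ω·C) = 0 - j1234 Ω
Step 3 — Series combination: Z_total = R + L + C = 14.3 - j1227 Ω = 1227∠-89.3° Ω.
Step 4 — Source phasor: V = 240∠45.0° V = 169.7 + j169.7 V.
Step 5 — Ohm's law: I = V / Z_total = (169.7 + j169.7) / (14.3 - j1227) = -0.1367 + j0.1399 A.
Step 6 — Convert to polar: |I| = 0.1956 A, ∠I = 134.3°.

I = 0.1956∠134.3° A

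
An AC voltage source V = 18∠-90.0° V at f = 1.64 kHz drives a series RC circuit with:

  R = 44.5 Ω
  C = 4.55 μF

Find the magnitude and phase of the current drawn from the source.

Step 1 — Angular frequency: ω = 2π·f = 2π·1640 = 1.03e+04 rad/s.
Step 2 — Component impedances:
  R: Z = R = 44.5 Ω
  C: Z = 1/(jωC) = -j/(ω·C) = 0 - j21.33 Ω
Step 3 — Series combination: Z_total = R + C = 44.5 - j21.33 Ω = 49.35∠-25.6° Ω.
Step 4 — Source phasor: V = 18∠-90.0° V = 0 - j18 V.
Step 5 — Ohm's law: I = V / Z_total = (0 - j18) / (44.5 - j21.33) = 0.1577 - j0.3289 A.
Step 6 — Convert to polar: |I| = 0.3648 A, ∠I = -64.4°.

I = 0.3648∠-64.4° A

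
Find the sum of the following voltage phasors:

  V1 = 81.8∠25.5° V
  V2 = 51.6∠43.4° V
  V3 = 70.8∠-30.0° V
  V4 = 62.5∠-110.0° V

Step 1 — Convert each phasor to rectangular form:
  V1 = 81.8·(cos(25.5°) + j·sin(25.5°)) = 73.83 + j35.22 V
  V2 = 51.6·(cos(43.4°) + j·sin(43.4°)) = 37.49 + j35.45 V
  V3 = 70.8·(cos(-30.0°) + j·sin(-30.0°)) = 61.31 - j35.4 V
  V4 = 62.5·(cos(-110.0°) + j·sin(-110.0°)) = -21.38 - j58.73 V
Step 2 — Sum components: V_total = 151.3 - j23.46 V.
Step 3 — Convert to polar: |V_total| = 153.1 V, ∠V_total = -8.8°.

V_total = 153.1∠-8.8° V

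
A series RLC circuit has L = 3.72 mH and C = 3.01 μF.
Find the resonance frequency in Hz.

Step 1 — Resonance condition Im(Z)=0 gives ω₀ = 1/√(LC).
Step 2 — ω₀ = 1/√(0.00372·3.01e-06) = 9450 rad/s.
Step 3 — f₀ = ω₀/(2π) = 1504 Hz.

f₀ = 1504 Hz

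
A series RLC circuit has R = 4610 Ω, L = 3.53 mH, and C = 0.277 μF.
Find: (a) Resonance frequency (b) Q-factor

Step 1 — Resonance condition Im(Z)=0 gives ω₀ = 1/√(LC).
Step 2 — ω₀ = 1/√(0.00353·2.77e-07) = 3.198e+04 rad/s.
Step 3 — f₀ = ω₀/(2π) = 5090 Hz.
Step 4 — Series Q: Q = ω₀L/R = 3.198e+04·0.00353/4610 = 0.02449.

(a) f₀ = 5090 Hz  (b) Q = 0.02449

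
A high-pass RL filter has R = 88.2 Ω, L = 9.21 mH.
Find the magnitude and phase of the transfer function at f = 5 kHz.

Step 1 — Angular frequency: ω = 2π·5000 = 3.142e+04 rad/s.
Step 2 — Transfer function: H(jω) = jωL/(R + jωL).
Step 3 — Numerator jωL = j·289.3; denominator R + jωL = 88.2 + j289.3.
Step 4 — H = 0.915 + j0.2789.
Step 5 — Magnitude: |H| = 0.9565 (-0.4 dB); phase: φ = 17.0°.

|H| = 0.9565 (-0.4 dB), φ = 17.0°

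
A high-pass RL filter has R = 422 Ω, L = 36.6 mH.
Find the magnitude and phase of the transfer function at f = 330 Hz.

Step 1 — Angular frequency: ω = 2π·330 = 2073 rad/s.
Step 2 — Transfer function: H(jω) = jωL/(R + jωL).
Step 3 — Numerator jωL = j·75.89; denominator R + jωL = 422 + j75.89.
Step 4 — H = 0.03133 + j0.1742.
Step 5 — Magnitude: |H| = 0.177 (-15.0 dB); phase: φ = 79.8°.

|H| = 0.177 (-15.0 dB), φ = 79.8°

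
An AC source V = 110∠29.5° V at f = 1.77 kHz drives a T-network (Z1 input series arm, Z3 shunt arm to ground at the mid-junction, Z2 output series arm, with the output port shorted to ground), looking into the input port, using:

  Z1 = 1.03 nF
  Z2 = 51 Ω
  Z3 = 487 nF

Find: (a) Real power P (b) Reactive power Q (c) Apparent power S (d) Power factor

Step 1 — Angular frequency: ω = 2π·f = 2π·1770 = 1.112e+04 rad/s.
Step 2 — Component impedances:
  Z1: Z = 1/(jωC) = -j/(ω·C) = 0 - j8.73e+04 Ω
  Z2: Z = R = 51 Ω
  Z3: Z = 1/(jωC) = -j/(ω·C) = 0 - j184.6 Ω
Step 3 — With the output port shorted to ground, the output series arm Z2 runs from the junction to ground; the shunt arm Z3 also runs from the junction to ground. They appear in parallel: Z3 || Z2 = 47.38 - j13.09 Ω.
Step 4 — Series with input arm Z1: Z_in = Z1 + (Z3 || Z2) = 47.38 - j8.731e+04 Ω = 8.731e+04∠-90.0° Ω.
Step 5 — Source phasor: V = 110∠29.5° V = 95.74 + j54.17 V.
Step 6 — Current: I = V / Z = -0.0006198 + j0.001097 A = 0.00126∠119.5° A.
Step 7 — Complex power: S = V·I* = 7.521e-05 - j0.1386 VA.
Step 8 — Real power: P = Re(S) = 7.521e-05 W.
Step 9 — Reactive power: Q = Im(S) = -0.1386 VAR.
Step 10 — Apparent power: |S| = 0.1386 VA.
Step 11 — Power factor: PF = P/|S| = 0.0005427 (leading).

(a) P = 7.521e-05 W  (b) Q = -0.1386 VAR  (c) S = 0.1386 VA  (d) PF = 0.0005427 (leading)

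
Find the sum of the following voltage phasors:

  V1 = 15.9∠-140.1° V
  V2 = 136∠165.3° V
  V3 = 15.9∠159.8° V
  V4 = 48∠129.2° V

Step 1 — Convert each phasor to rectangular form:
  V1 = 15.9·(cos(-140.1°) + j·sin(-140.1°)) = -12.2 - j10.2 V
  V2 = 136·(cos(165.3°) + j·sin(165.3°)) = -131.5 + j34.51 V
  V3 = 15.9·(cos(159.8°) + j·sin(159.8°)) = -14.92 + j5.49 V
  V4 = 48·(cos(129.2°) + j·sin(129.2°)) = -30.34 + j37.2 V
Step 2 — Sum components: V_total = -189 + j67 V.
Step 3 — Convert to polar: |V_total| = 200.5 V, ∠V_total = 160.5°.

V_total = 200.5∠160.5° V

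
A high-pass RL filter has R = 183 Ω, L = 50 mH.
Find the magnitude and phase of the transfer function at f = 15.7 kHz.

Step 1 — Angular frequency: ω = 2π·1.57e+04 = 9.865e+04 rad/s.
Step 2 — Transfer function: H(jω) = jωL/(R + jωL).
Step 3 — Numerator jωL = j·4932; denominator R + jωL = 183 + j4932.
Step 4 — H = 0.9986 + j0.03705.
Step 5 — Magnitude: |H| = 0.9993 (-0.0 dB); phase: φ = 2.1°.

|H| = 0.9993 (-0.0 dB), φ = 2.1°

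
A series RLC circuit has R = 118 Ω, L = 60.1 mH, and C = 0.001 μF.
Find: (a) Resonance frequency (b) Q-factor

Step 1 — Resonance condition Im(Z)=0 gives ω₀ = 1/√(LC).
Step 2 — ω₀ = 1/√(0.0601·1e-09) = 1.29e+05 rad/s.
Step 3 — f₀ = ω₀/(2π) = 2.053e+04 Hz.
Step 4 — Series Q: Q = ω₀L/R = 1.29e+05·0.0601/118 = 65.7.

(a) f₀ = 2.053e+04 Hz  (b) Q = 65.7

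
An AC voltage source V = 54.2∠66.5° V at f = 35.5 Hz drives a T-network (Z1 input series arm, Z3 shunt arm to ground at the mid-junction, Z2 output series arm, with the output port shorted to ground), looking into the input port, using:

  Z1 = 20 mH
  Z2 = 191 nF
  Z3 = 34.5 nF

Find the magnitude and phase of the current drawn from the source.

Step 1 — Angular frequency: ω = 2π·f = 2π·35.5 = 223.1 rad/s.
Step 2 — Component impedances:
  Z1: Z = jωL = j·223.1·0.02 = 0 + j4.461 Ω
  Z2: Z = 1/(jωC) = -j/(ω·C) = 0 - j2.347e+04 Ω
  Z3: Z = 1/(jωC) = -j/(ω·C) = 0 - j1.299e+05 Ω
Step 3 — With the output port shorted to ground, the output series arm Z2 runs from the junction to ground; the shunt arm Z3 also runs from the junction to ground. They appear in parallel: Z3 || Z2 = 0 - j1.988e+04 Ω.
Step 4 — Series with input arm Z1: Z_in = Z1 + (Z3 || Z2) = 0 - j1.988e+04 Ω = 1.988e+04∠-90.0° Ω.
Step 5 — Source phasor: V = 54.2∠66.5° V = 21.61 + j49.7 V.
Step 6 — Ohm's law: I = V / Z_total = (21.61 + j49.7) / (0 - j1.988e+04) = -0.002501 + j0.001087 A.
Step 7 — Convert to polar: |I| = 0.002727 A, ∠I = 156.5°.

I = 0.002727∠156.5° A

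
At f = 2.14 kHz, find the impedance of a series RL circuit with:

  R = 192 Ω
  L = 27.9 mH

Step 1 — Angular frequency: ω = 2π·f = 2π·2140 = 1.345e+04 rad/s.
Step 2 — Component impedances:
  R: Z = R = 192 Ω
  L: Z = jωL = j·1.345e+04·0.0279 = 0 + j375.1 Ω
Step 3 — Series combination: Z_total = R + L = 192 + j375.1 Ω = 421.4∠62.9° Ω.

Z = 192 + j375.1 Ω = 421.4∠62.9° Ω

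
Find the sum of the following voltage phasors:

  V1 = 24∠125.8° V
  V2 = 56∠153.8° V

Step 1 — Convert each phasor to rectangular form:
  V1 = 24·(cos(125.8°) + j·sin(125.8°)) = -14.04 + j19.47 V
  V2 = 56·(cos(153.8°) + j·sin(153.8°)) = -50.25 + j24.72 V
Step 2 — Sum components: V_total = -64.29 + j44.19 V.
Step 3 — Convert to polar: |V_total| = 78.01 V, ∠V_total = 145.5°.

V_total = 78.01∠145.5° V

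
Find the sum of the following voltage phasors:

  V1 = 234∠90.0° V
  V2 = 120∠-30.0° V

Step 1 — Convert each phasor to rectangular form:
  V1 = 234·(cos(90.0°) + j·sin(90.0°)) = 0 + j234 V
  V2 = 120·(cos(-30.0°) + j·sin(-30.0°)) = 103.9 - j60 V
Step 2 — Sum components: V_total = 103.9 + j174 V.
Step 3 — Convert to polar: |V_total| = 202.7 V, ∠V_total = 59.2°.

V_total = 202.7∠59.2° V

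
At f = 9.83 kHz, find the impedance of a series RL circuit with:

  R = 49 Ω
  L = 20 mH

Step 1 — Angular frequency: ω = 2π·f = 2π·9830 = 6.176e+04 rad/s.
Step 2 — Component impedances:
  R: Z = R = 49 Ω
  L: Z = jωL = j·6.176e+04·0.02 = 0 + j1235 Ω
Step 3 — Series combination: Z_total = R + L = 49 + j1235 Ω = 1236∠87.7° Ω.

Z = 49 + j1235 Ω = 1236∠87.7° Ω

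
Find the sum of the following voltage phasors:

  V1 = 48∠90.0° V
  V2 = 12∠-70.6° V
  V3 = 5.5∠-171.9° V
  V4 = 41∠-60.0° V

Step 1 — Convert each phasor to rectangular form:
  V1 = 48·(cos(90.0°) + j·sin(90.0°)) = 0 + j48 V
  V2 = 12·(cos(-70.6°) + j·sin(-70.6°)) = 3.986 - j11.32 V
  V3 = 5.5·(cos(-171.9°) + j·sin(-171.9°)) = -5.445 - j0.775 V
  V4 = 41·(cos(-60.0°) + j·sin(-60.0°)) = 20.5 - j35.51 V
Step 2 — Sum components: V_total = 19.04 + j0.3993 V.
Step 3 — Convert to polar: |V_total| = 19.04 V, ∠V_total = 1.2°.

V_total = 19.04∠1.2° V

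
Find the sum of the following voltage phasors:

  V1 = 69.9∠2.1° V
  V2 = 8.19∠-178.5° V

Step 1 — Convert each phasor to rectangular form:
  V1 = 69.9·(cos(2.1°) + j·sin(2.1°)) = 69.85 + j2.561 V
  V2 = 8.19·(cos(-178.5°) + j·sin(-178.5°)) = -8.187 - j0.2144 V
Step 2 — Sum components: V_total = 61.67 + j2.347 V.
Step 3 — Convert to polar: |V_total| = 61.71 V, ∠V_total = 2.2°.

V_total = 61.71∠2.2° V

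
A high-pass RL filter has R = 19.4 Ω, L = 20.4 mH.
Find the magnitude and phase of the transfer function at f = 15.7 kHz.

Step 1 — Angular frequency: ω = 2π·1.57e+04 = 9.865e+04 rad/s.
Step 2 — Transfer function: H(jω) = jωL/(R + jωL).
Step 3 — Numerator jωL = j·2012; denominator R + jωL = 19.4 + j2012.
Step 4 — H = 0.9999 + j0.009639.
Step 5 — Magnitude: |H| = 1 (-0.0 dB); phase: φ = 0.6°.

|H| = 1 (-0.0 dB), φ = 0.6°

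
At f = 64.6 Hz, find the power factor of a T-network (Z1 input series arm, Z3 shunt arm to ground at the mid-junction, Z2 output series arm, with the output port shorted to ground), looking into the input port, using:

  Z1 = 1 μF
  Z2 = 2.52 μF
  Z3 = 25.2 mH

Step 1 — Angular frequency: ω = 2π·f = 2π·64.6 = 405.9 rad/s.
Step 2 — Component impedances:
  Z1: Z = 1/(jωC) = -j/(ω·C) = 0 - j2464 Ω
  Z2: Z = 1/(jωC) = -j/(ω·C) = 0 - j977.7 Ω
  Z3: Z = jωL = j·405.9·0.0252 = 0 + j10.23 Ω
Step 3 — With the output port shorted to ground, the output series arm Z2 runs from the junction to ground; the shunt arm Z3 also runs from the junction to ground. They appear in parallel: Z3 || Z2 = 0 + j10.34 Ω.
Step 4 — Series with input arm Z1: Z_in = Z1 + (Z3 || Z2) = 0 - j2453 Ω = 2453∠-90.0° Ω.
Step 5 — Power factor: PF = cos(φ) = Re(Z)/|Z| = 0/2453 = 0.
Step 6 — Type: Im(Z) = -2453 ⇒ leading (phase φ = -90.0°).

PF = 0 (leading, φ = -90.0°)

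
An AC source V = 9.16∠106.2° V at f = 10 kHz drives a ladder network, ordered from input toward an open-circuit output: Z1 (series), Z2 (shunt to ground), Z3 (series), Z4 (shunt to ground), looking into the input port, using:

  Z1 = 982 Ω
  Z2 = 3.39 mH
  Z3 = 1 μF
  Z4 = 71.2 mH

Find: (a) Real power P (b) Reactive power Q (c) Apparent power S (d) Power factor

Step 1 — Angular frequency: ω = 2π·f = 2π·1e+04 = 6.283e+04 rad/s.
Step 2 — Component impedances:
  Z1: Z = R = 982 Ω
  Z2: Z = jωL = j·6.283e+04·0.00339 = 0 + j213 Ω
  Z3: Z = 1/(jωC) = -j/(ω·C) = 0 - j15.92 Ω
  Z4: Z = jωL = j·6.283e+04·0.0712 = 0 + j4474 Ω
Step 3 — Ladder network (open output): work backward from the far end, alternating series and parallel combinations. Z_in = 982 + j203.3 Ω = 1003∠11.7° Ω.
Step 4 — Source phasor: V = 9.16∠106.2° V = -2.556 + j8.796 V.
Step 5 — Current: I = V / Z = -0.0007173 + j0.009106 A = 0.009134∠94.5° A.
Step 6 — Complex power: S = V·I* = 0.08193 + j0.01696 VA.
Step 7 — Real power: P = Re(S) = 0.08193 W.
Step 8 — Reactive power: Q = Im(S) = 0.01696 VAR.
Step 9 — Apparent power: |S| = 0.08367 VA.
Step 10 — Power factor: PF = P/|S| = 0.9792 (lagging).

(a) P = 0.08193 W  (b) Q = 0.01696 VAR  (c) S = 0.08367 VA  (d) PF = 0.9792 (lagging)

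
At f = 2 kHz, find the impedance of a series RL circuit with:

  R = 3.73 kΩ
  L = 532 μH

Step 1 — Angular frequency: ω = 2π·f = 2π·2000 = 1.257e+04 rad/s.
Step 2 — Component impedances:
  R: Z = R = 3730 Ω
  L: Z = jωL = j·1.257e+04·0.000532 = 0 + j6.685 Ω
Step 3 — Series combination: Z_total = R + L = 3730 + j6.685 Ω = 3730∠0.1° Ω.

Z = 3730 + j6.685 Ω = 3730∠0.1° Ω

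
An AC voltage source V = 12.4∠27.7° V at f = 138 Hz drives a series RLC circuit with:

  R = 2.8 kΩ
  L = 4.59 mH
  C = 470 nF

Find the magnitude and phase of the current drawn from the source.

Step 1 — Angular frequency: ω = 2π·f = 2π·138 = 867.1 rad/s.
Step 2 — Component impedances:
  R: Z = R = 2800 Ω
  L: Z = jωL = j·867.1·0.00459 = 0 + j3.98 Ω
  C: Z = 1/(jωC) = -j/(ω·C) = 0 - j2454 Ω
Step 3 — Series combination: Z_total = R + L + C = 2800 - j2450 Ω = 3720∠-41.2° Ω.
Step 4 — Source phasor: V = 12.4∠27.7° V = 10.98 + j5.764 V.
Step 5 — Ohm's law: I = V / Z_total = (10.98 + j5.764) / (2800 - j2450) = 0.001201 + j0.003109 A.
Step 6 — Convert to polar: |I| = 0.003333 A, ∠I = 68.9°.

I = 0.003333∠68.9° A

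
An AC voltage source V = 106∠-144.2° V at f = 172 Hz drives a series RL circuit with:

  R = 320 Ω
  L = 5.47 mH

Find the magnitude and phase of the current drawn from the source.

Step 1 — Angular frequency: ω = 2π·f = 2π·172 = 1081 rad/s.
Step 2 — Component impedances:
  R: Z = R = 320 Ω
  L: Z = jωL = j·1081·0.00547 = 0 + j5.911 Ω
Step 3 — Series combination: Z_total = R + L = 320 + j5.911 Ω = 320.1∠1.1° Ω.
Step 4 — Source phasor: V = 106∠-144.2° V = -85.97 - j62.01 V.
Step 5 — Ohm's law: I = V / Z_total = (-85.97 - j62.01) / (320 + j5.911) = -0.2722 - j0.1887 A.
Step 6 — Convert to polar: |I| = 0.3312 A, ∠I = -145.3°.

I = 0.3312∠-145.3° A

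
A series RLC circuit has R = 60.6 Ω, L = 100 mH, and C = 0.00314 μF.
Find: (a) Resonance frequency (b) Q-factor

Step 1 — Resonance condition Im(Z)=0 gives ω₀ = 1/√(LC).
Step 2 — ω₀ = 1/√(0.1·3.14e-09) = 5.643e+04 rad/s.
Step 3 — f₀ = ω₀/(2π) = 8982 Hz.
Step 4 — Series Q: Q = ω₀L/R = 5.643e+04·0.1/60.6 = 93.12.

(a) f₀ = 8982 Hz  (b) Q = 93.12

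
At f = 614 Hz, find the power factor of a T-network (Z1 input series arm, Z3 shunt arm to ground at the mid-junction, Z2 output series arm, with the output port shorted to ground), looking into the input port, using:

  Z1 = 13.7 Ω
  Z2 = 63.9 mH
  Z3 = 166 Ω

Step 1 — Angular frequency: ω = 2π·f = 2π·614 = 3858 rad/s.
Step 2 — Component impedances:
  Z1: Z = R = 13.7 Ω
  Z2: Z = jωL = j·3858·0.0639 = 0 + j246.5 Ω
  Z3: Z = R = 166 Ω
Step 3 — With the output port shorted to ground, the output series arm Z2 runs from the junction to ground; the shunt arm Z3 also runs from the junction to ground. They appear in parallel: Z3 || Z2 = 114.2 + j76.91 Ω.
Step 4 — Series with input arm Z1: Z_in = Z1 + (Z3 || Z2) = 127.9 + j76.91 Ω = 149.3∠31.0° Ω.
Step 5 — Power factor: PF = cos(φ) = Re(Z)/|Z| = 127.91/149.25 = 0.857.
Step 6 — Type: Im(Z) = 76.91 ⇒ lagging (phase φ = 31.0°).

PF = 0.857 (lagging, φ = 31.0°)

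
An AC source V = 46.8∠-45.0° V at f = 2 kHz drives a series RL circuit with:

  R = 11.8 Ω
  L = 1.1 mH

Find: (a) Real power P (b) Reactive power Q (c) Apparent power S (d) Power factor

Step 1 — Angular frequency: ω = 2π·f = 2π·2000 = 1.257e+04 rad/s.
Step 2 — Component impedances:
  R: Z = R = 11.8 Ω
  L: Z = jωL = j·1.257e+04·0.0011 = 0 + j13.82 Ω
Step 3 — Series combination: Z_total = R + L = 11.8 + j13.82 Ω = 18.17∠49.5° Ω.
Step 4 — Source phasor: V = 46.8∠-45.0° V = 33.09 - j33.09 V.
Step 5 — Current: I = V / Z = -0.2027 - j2.567 A = 2.575∠-94.5° A.
Step 6 — Complex power: S = V·I* = 78.24 + j91.66 VA.
Step 7 — Real power: P = Re(S) = 78.24 W.
Step 8 — Reactive power: Q = Im(S) = 91.66 VAR.
Step 9 — Apparent power: |S| = 120.5 VA.
Step 10 — Power factor: PF = P/|S| = 0.6493 (lagging).

(a) P = 78.24 W  (b) Q = 91.66 VAR  (c) S = 120.5 VA  (d) PF = 0.6493 (lagging)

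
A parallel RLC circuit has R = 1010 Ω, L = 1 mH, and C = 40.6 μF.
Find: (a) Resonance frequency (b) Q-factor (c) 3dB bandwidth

Step 1 — Resonance: ω₀ = 1/√(LC) = 1/√(0.001·4.06e-05) = 4963 rad/s.
Step 2 — f₀ = ω₀/(2π) = 789.9 Hz.
Step 3 — Parallel Q: Q = R/(ω₀L) = 1010/(4963·0.001) = 203.5.
Step 4 — Bandwidth: Δω = ω₀/Q = 24.39 rad/s; BW = Δω/(2π) = 3.881 Hz.

(a) f₀ = 789.9 Hz  (b) Q = 203.5  (c) BW = 3.881 Hz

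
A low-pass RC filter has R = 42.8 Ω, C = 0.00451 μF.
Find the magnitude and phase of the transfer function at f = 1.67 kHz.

Step 1 — Angular frequency: ω = 2π·1670 = 1.049e+04 rad/s.
Step 2 — Transfer function: H(jω) = 1/(1 + jωRC).
Step 3 — Denominator: 1 + jωRC = 1 + j·1.049e+04·42.8·4.51e-09 = 1 + j0.002025.
Step 4 — H = 1 - j0.002025.
Step 5 — Magnitude: |H| = 1 (-0.0 dB); phase: φ = -0.1°.

|H| = 1 (-0.0 dB), φ = -0.1°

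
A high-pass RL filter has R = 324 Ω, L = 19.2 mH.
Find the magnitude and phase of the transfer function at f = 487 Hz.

Step 1 — Angular frequency: ω = 2π·487 = 3060 rad/s.
Step 2 — Transfer function: H(jω) = jωL/(R + jωL).
Step 3 — Numerator jωL = j·58.75; denominator R + jωL = 324 + j58.75.
Step 4 — H = 0.03183 + j0.1756.
Step 5 — Magnitude: |H| = 0.1784 (-15.0 dB); phase: φ = 79.7°.

|H| = 0.1784 (-15.0 dB), φ = 79.7°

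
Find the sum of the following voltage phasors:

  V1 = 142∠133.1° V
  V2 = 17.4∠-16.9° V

Step 1 — Convert each phasor to rectangular form:
  V1 = 142·(cos(133.1°) + j·sin(133.1°)) = -97.02 + j103.7 V
  V2 = 17.4·(cos(-16.9°) + j·sin(-16.9°)) = 16.65 - j5.058 V
Step 2 — Sum components: V_total = -80.38 + j98.62 V.
Step 3 — Convert to polar: |V_total| = 127.2 V, ∠V_total = 129.2°.

V_total = 127.2∠129.2° V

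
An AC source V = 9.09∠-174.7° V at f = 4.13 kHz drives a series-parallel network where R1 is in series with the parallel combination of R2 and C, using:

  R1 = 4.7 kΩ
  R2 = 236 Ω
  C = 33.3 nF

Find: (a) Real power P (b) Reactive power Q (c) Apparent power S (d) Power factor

Step 1 — Angular frequency: ω = 2π·f = 2π·4130 = 2.595e+04 rad/s.
Step 2 — Component impedances:
  R1: Z = R = 4700 Ω
  R2: Z = R = 236 Ω
  C: Z = 1/(jωC) = -j/(ω·C) = 0 - j1157 Ω
Step 3 — Parallel branch: R2 || C = 1/(1/R2 + 1/C) = 226.6 - j46.21 Ω.
Step 4 — Series with R1: Z_total = R1 + (R2 || C) = 4927 - j46.21 Ω = 4927∠-0.5° Ω.
Step 5 — Source phasor: V = 9.09∠-174.7° V = -9.051 - j0.8396 V.
Step 6 — Current: I = V / Z = -0.001835 - j0.0001876 A = 0.001845∠-174.2° A.
Step 7 — Complex power: S = V·I* = 0.01677 - j0.0001573 VA.
Step 8 — Real power: P = Re(S) = 0.01677 W.
Step 9 — Reactive power: Q = Im(S) = -0.0001573 VAR.
Step 10 — Apparent power: |S| = 0.01677 VA.
Step 11 — Power factor: PF = P/|S| = 1 (leading).

(a) P = 0.01677 W  (b) Q = -0.0001573 VAR  (c) S = 0.01677 VA  (d) PF = 1 (leading)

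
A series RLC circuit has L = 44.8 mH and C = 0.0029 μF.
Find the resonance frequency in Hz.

Step 1 — Resonance condition Im(Z)=0 gives ω₀ = 1/√(LC).
Step 2 — ω₀ = 1/√(0.0448·2.9e-09) = 8.773e+04 rad/s.
Step 3 — f₀ = ω₀/(2π) = 1.396e+04 Hz.

f₀ = 1.396e+04 Hz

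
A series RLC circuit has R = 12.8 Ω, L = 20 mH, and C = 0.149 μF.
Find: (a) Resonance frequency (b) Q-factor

Step 1 — Resonance condition Im(Z)=0 gives ω₀ = 1/√(LC).
Step 2 — ω₀ = 1/√(0.02·1.49e-07) = 1.832e+04 rad/s.
Step 3 — f₀ = ω₀/(2π) = 2915 Hz.
Step 4 — Series Q: Q = ω₀L/R = 1.832e+04·0.02/12.8 = 28.62.

(a) f₀ = 2915 Hz  (b) Q = 28.62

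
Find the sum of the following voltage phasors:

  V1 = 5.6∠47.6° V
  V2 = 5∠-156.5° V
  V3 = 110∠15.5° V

Step 1 — Convert each phasor to rectangular form:
  V1 = 5.6·(cos(47.6°) + j·sin(47.6°)) = 3.776 + j4.135 V
  V2 = 5·(cos(-156.5°) + j·sin(-156.5°)) = -4.585 - j1.994 V
  V3 = 110·(cos(15.5°) + j·sin(15.5°)) = 106 + j29.4 V
Step 2 — Sum components: V_total = 105.2 + j31.54 V.
Step 3 — Convert to polar: |V_total| = 109.8 V, ∠V_total = 16.7°.

V_total = 109.8∠16.7° V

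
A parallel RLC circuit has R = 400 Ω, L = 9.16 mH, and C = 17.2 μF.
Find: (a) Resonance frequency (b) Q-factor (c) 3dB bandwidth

Step 1 — Resonance: ω₀ = 1/√(LC) = 1/√(0.00916·1.72e-05) = 2519 rad/s.
Step 2 — f₀ = ω₀/(2π) = 401 Hz.
Step 3 — Parallel Q: Q = R/(ω₀L) = 400/(2519·0.00916) = 17.33.
Step 4 — Bandwidth: Δω = ω₀/Q = 145.3 rad/s; BW = Δω/(2π) = 23.13 Hz.

(a) f₀ = 401 Hz  (b) Q = 17.33  (c) BW = 23.13 Hz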